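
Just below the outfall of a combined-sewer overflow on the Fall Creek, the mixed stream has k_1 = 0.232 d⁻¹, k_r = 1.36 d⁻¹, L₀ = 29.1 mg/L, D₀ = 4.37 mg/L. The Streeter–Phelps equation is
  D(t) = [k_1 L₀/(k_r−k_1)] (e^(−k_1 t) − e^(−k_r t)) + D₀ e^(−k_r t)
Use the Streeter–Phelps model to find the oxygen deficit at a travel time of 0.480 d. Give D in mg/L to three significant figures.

k_1 L₀/(k_r−k_1) = 0.232×29.1/(1.36−0.232) = 6.751/1.128 = 5.985 mg/L.
e^(−k_1 t) = e^(−0.232×0.4800) = 0.8946; e^(−k_r t) = e^(−1.36×0.4800) = 0.5206.
D = 5.985 × (0.8946 − 0.5206) + 4.37 × 0.5206 = 2.239 + 2.275 = 4.514 mg/L.

D ≈ 4.51 mg/L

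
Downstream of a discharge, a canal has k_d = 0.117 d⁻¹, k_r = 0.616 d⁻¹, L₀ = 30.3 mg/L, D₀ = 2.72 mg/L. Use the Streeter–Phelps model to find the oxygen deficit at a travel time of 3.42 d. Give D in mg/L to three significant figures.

D ≈ 4.23 mg/L

k_d L₀/(k_r−k_d) = 0.117×30.3/(0.616−0.117) = 3.545/0.4990 = 7.104 mg/L.
e^(−k_d t) = e^(−0.117×3.420) = 0.6702; e^(−k_r t) = e^(−0.616×3.420) = 0.1216.
D = 7.104 × (0.6702 − 0.1216) + 2.72 × 0.1216 = 3.897 + 0.3309 = 4.228 mg/L.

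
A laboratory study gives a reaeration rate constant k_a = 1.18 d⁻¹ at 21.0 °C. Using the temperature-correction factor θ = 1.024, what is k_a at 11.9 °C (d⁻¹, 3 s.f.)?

k_a(T₂) = k_a(T₁) · θ^(T₂−T₁) = 1.18 × 1.024^(11.9−21.0)
= 1.18 × 1.024^-9.10 = 1.18 × 0.8059 = 0.9509 d⁻¹.

k_a ≈ 0.951 d⁻¹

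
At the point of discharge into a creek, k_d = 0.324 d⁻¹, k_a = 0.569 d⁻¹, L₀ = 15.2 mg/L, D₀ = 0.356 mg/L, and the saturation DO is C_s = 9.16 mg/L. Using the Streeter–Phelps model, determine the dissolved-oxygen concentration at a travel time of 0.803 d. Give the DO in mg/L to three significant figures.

DO ≈ 6.17 mg/L

k_d L₀/(k_a−k_d) = 0.324×15.2/(0.569−0.324) = 4.925/0.2450 = 20.10 mg/L.
e^(−k_d t) = e^(−0.324×0.8030) = 0.7709; e^(−k_a t) = e^(−0.569×0.8030) = 0.6332.
D = 20.10 × (0.7709 − 0.6332) + 0.356 × 0.6332 = 2.768 + 0.2254 = 2.993 mg/L.
DO = C_s − D = 9.16 − 2.993 = 6.167 mg/L.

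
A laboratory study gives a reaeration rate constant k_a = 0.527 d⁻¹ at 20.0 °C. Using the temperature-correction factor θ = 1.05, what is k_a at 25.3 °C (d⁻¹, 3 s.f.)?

k_a ≈ 0.683 d⁻¹

k_a(T₂) = k_a(T₁) · θ^(T₂−T₁) = 0.527 × 1.05^(25.3−20.0)
= 0.527 × 1.05^5.30 = 0.527 × 1.295 = 0.6825 d⁻¹.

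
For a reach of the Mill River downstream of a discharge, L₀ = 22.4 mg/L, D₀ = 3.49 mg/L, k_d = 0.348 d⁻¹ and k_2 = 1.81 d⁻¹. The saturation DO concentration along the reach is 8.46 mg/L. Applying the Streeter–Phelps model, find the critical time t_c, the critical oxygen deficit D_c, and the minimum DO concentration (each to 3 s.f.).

At the critical point dD/dt = 0, so k_d L₀ e^(−k_d t) = k_2 D. Substituting D(t) from the Streeter–Phelps equation and solving for t gives
t_c = ln[(k_2/k_d)(1 − D₀(k_2−k_d)/(k_d L₀))] / (k_2−k_d).
Here k_2−k_d = 1.462 d⁻¹ and 1 − D₀(k_2−k_d)/(k_d L₀) = 1 − 3.49×1.462/(0.348×22.4) = 0.3454, so
t_c = ln(5.201 × 0.3454) / 1.462 = 0.5860 / 1.462 = 0.4008 d.
L(t_c) = L₀ e^(−k_d t_c) = 22.4 × 0.8698 = 19.48 mg/L, and at the critical point k_2 D_c = k_d L, so D_c = (0.348/1.81) × 19.48 = 3.746 mg/L.
Minimum DO = C_s − D_c = 8.46 − 3.746 = 4.714 mg/L.

t_c ≈ 0.401 d; D_c ≈ 3.75 mg/L; min DO ≈ 4.71 mg/L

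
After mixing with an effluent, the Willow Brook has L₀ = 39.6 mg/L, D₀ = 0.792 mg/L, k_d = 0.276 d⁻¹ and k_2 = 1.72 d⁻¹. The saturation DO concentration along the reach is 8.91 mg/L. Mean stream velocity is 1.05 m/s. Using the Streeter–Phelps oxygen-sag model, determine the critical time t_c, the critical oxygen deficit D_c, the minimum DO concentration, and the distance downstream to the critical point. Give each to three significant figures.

t_c = [1/(k_2−k_d)] ln[(k_2/k_d)(1 − D₀(k_2−k_d)/(k_d L₀))]
= [1/(1.72−0.276)] ln[(1.72/0.276)(1 − 0.792×1.444/(0.276×39.6))]
= (1/1.444) ln[6.232 × 0.8954] = 0.6925 × ln(5.580) = 0.6925 × 1.719 = 1.191 d.
D_c = (k_d/k_2) L₀ e^(−k_d t_c) = (0.276/1.72) × 39.6 × e^(−0.276×1.191) = 0.1605 × 39.6 × 0.7199 = 4.575 mg/L.
Minimum DO = C_s − D_c = 8.91 − 4.575 = 4.335 mg/L.
x_c = v t_c = 1.05 m/s × 1.191 d × 86400 s/d = 108000 m ≈ 108 km.

t_c ≈ 1.19 d; D_c ≈ 4.57 mg/L; min DO ≈ 4.34 mg/L; x_c ≈ 108 km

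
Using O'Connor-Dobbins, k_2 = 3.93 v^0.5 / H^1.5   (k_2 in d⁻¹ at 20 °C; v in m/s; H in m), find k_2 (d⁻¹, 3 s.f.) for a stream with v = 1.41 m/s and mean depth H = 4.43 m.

k_2 ≈ 0.500 d⁻¹

k_2 = 3.93 × 1.41^0.5 / 4.43^1.5 = 3.93 × 1.187 / 9.324 = 0.5005 d⁻¹.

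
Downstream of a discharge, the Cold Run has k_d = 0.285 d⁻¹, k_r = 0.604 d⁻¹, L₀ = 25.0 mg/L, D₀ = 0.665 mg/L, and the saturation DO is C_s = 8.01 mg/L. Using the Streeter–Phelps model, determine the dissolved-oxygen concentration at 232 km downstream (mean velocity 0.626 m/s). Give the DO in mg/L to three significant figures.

DO ≈ 3.06 mg/L

Travel time t = x/v = 232 km / (0.626 m/s) = 232000 m / 0.626 m/s = 370600 s = 4.289 d.
k_d L₀/(k_r−k_d) = 0.285×25.0/(0.604−0.285) = 7.125/0.3190 = 22.34 mg/L.
e^(−k_d t) = e^(−0.285×4.289) = 0.2945; e^(−k_r t) = e^(−0.604×4.289) = 0.07496.
D = 22.34 × (0.2945 − 0.07496) + 0.665 × 0.07496 = 4.903 + 0.04985 = 4.953 mg/L.
DO = C_s − D = 8.01 − 4.953 = 3.057 mg/L.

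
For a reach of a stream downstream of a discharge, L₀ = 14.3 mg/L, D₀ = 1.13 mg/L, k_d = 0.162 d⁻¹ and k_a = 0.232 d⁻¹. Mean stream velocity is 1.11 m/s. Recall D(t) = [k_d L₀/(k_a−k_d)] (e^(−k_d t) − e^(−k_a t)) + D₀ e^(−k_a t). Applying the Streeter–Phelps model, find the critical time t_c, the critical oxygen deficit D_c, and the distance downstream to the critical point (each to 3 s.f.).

t_c ≈ 4.63 d; D_c ≈ 4.71 mg/L; x_c ≈ 444 km

With k_a/k_d = 1.432 and 1 − D₀(k_a−k_d)/(k_d L₀) = 0.9659,
t_c = ln(1.432 × 0.9659) / (0.232 − 0.162) = ln(1.383) / 0.07000 = 0.3244/0.07000 = 4.634 d.
L(t_c) = L₀ e^(−k_d t_c) = 14.3 × 0.4720 = 6.750 mg/L, and at the critical point k_a D_c = k_d L, so D_c = (0.162/0.232) × 6.750 = 4.713 mg/L.
x_c = v t_c = 1.11 m/s × 4.634 d × 86400 s/d = 444400 m ≈ 444 km.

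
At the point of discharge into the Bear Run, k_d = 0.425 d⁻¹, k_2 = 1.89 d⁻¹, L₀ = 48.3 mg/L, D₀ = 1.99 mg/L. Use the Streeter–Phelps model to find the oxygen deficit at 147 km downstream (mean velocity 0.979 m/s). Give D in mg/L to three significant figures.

Travel time t = x/v = 147 km / (0.979 m/s) = 147000 m / 0.979 m/s = 150200 s = 1.738 d.
k_d L₀/(k_2−k_d) = 0.425×48.3/(1.89−0.425) = 20.53/1.465 = 14.01 mg/L.
e^(−k_d t) = e^(−0.425×1.738) = 0.4778; e^(−k_2 t) = e^(−1.89×1.738) = 0.03746.
D = 14.01 × (0.4778 − 0.03746) + 1.99 × 0.03746 = 6.170 + 0.07454 = 6.244 mg/L.

D ≈ 6.24 mg/L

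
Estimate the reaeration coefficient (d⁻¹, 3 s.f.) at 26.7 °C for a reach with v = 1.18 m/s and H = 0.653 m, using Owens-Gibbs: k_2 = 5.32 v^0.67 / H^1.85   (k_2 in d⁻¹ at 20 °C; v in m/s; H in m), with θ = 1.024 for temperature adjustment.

k_2 ≈ 15.3 d⁻¹

k_2(20) = 5.32 × 1.18^0.67 / 0.653^1.85 = 5.32 × 1.117 / 0.4546 = 13.08 d⁻¹.
k_2(26.7) = 13.08 × 1.024^(26.7−20) = 13.08 × 1.172 = 15.33 d⁻¹.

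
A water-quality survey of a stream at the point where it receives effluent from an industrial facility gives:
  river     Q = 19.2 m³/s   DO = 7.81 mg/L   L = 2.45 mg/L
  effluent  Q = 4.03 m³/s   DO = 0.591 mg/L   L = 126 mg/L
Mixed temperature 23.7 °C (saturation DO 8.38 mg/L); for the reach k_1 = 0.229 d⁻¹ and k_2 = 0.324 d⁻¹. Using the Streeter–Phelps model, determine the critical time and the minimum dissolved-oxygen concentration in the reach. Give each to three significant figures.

t_c ≈ 3.31 d; minimum DO ≈ 0.477 mg/L

Mixed DO = (19.2×7.81 + 4.03×0.591)/(19.2+4.03) = 152.3/23.23 = 6.558 mg/L.
Mixed L₀ = (19.2×2.45 + 4.03×126)/(23.23) = 554.8/23.23 = 23.88 mg/L.
Initial deficit D₀ = C_s − DO₀ = 8.38 − 6.558 = 1.822 mg/L.
t_c = (1/0.09500) ln[(0.324/0.229)(1 − 1.822×0.09500/(0.229×23.88))] = 10.53 × ln(1.370) = 3.314 d.
D_c = (0.229/0.324) × 23.88 × e^(−0.229×3.314) = 0.7068 × 23.88 × 0.4681 = 7.903 mg/L.
Minimum DO = 8.38 − 7.903 = 0.4773 mg/L.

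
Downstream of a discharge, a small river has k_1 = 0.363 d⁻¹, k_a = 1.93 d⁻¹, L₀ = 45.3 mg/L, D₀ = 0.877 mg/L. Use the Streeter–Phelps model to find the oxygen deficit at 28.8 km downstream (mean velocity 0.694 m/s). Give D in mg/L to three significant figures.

Travel time t = x/v = 28.8 km / (0.694 m/s) = 28800 m / 0.694 m/s = 41500 s = 0.4803 d.
k_1 L₀/(k_a−k_1) = 0.363×45.3/(1.93−0.363) = 16.44/1.567 = 10.49 mg/L.
e^(−k_1 t) = e^(−0.363×0.4803) = 0.8400; e^(−k_a t) = e^(−1.93×0.4803) = 0.3957.
D = 10.49 × (0.8400 − 0.3957) + 0.877 × 0.3957 = 4.662 + 0.3471 = 5.009 mg/L.

D ≈ 5.01 mg/L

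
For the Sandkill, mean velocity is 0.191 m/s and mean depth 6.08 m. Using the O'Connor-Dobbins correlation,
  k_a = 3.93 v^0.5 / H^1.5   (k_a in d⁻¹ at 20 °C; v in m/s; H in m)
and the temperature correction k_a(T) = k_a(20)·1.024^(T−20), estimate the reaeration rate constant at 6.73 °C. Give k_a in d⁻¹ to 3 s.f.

k_a(20) = 3.93 × 0.191^0.5 / 6.08^1.5 = 3.93 × 0.4370 / 14.99 = 0.1146 d⁻¹.
k_a(6.73) = 0.1146 × 1.024^(6.73−20) = 0.1146 × 0.7300 = 0.08363 d⁻¹.

k_a ≈ 0.0836 d⁻¹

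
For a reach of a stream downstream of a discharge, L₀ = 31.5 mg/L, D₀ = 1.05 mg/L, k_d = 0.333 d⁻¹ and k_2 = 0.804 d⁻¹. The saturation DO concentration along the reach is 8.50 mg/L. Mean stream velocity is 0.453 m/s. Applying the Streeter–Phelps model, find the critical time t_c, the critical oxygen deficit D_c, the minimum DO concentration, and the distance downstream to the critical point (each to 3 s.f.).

t_c ≈ 1.77 d; D_c ≈ 7.24 mg/L; min DO ≈ 1.26 mg/L; x_c ≈ 69.2 km

With k_2/k_d = 2.414 and 1 − D₀(k_2−k_d)/(k_d L₀) = 0.9529,
t_c = ln(2.414 × 0.9529) / (0.804 − 0.333) = ln(2.301) / 0.4710 = 0.8332/0.4710 = 1.769 d.
L(t_c) = L₀ e^(−k_d t_c) = 31.5 × 0.5549 = 17.48 mg/L, and at the critical point k_2 D_c = k_d L, so D_c = (0.333/0.804) × 17.48 = 7.239 mg/L.
Minimum DO = C_s − D_c = 8.50 − 7.239 = 1.261 mg/L.
x_c = v t_c = 0.453 m/s × 1.769 d × 86400 s/d = 69230 m ≈ 69.2 km.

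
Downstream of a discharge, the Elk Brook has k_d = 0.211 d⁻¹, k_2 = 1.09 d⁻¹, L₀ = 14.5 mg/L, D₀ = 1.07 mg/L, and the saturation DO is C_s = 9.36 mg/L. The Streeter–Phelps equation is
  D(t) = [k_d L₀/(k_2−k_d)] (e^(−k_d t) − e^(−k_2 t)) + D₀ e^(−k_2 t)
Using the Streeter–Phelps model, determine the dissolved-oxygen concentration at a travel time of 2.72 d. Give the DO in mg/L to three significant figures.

DO ≈ 7.52 mg/L

k_d L₀/(k_2−k_d) = 0.211×14.5/(1.09−0.211) = 3.059/0.8790 = 3.481 mg/L.
e^(−k_d t) = e^(−0.211×2.720) = 0.5633; e^(−k_2 t) = e^(−1.09×2.720) = 0.05157.
D = 3.481 × (0.5633 − 0.05157) + 1.07 × 0.05157 = 1.781 + 0.05518 = 1.836 mg/L.
DO = C_s − D = 9.36 − 1.836 = 7.524 mg/L.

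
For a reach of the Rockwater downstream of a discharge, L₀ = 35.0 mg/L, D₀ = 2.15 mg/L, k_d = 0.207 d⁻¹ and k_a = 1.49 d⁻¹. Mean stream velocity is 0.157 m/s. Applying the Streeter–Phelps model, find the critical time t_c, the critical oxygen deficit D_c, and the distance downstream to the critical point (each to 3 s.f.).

At the critical point dD/dt = 0, so k_d L₀ e^(−k_d t) = k_a D. Substituting D(t) from the Streeter–Phelps equation and solving for t gives
t_c = ln[(k_a/k_d)(1 − D₀(k_a−k_d)/(k_d L₀))] / (k_a−k_d).
Here k_a−k_d = 1.283 d⁻¹ and 1 − D₀(k_a−k_d)/(k_d L₀) = 1 − 2.15×1.283/(0.207×35.0) = 0.6193, so
t_c = ln(7.198 × 0.6193) / 1.283 = 1.495 / 1.283 = 1.165 d.
L(t_c) = L₀ e^(−k_d t_c) = 35.0 × 0.7857 = 27.50 mg/L, and at the critical point k_a D_c = k_d L, so D_c = (0.207/1.49) × 27.50 = 3.821 mg/L.
x_c = v t_c = 0.157 m/s × 1.165 d × 86400 s/d = 15800 m ≈ 15.8 km.

t_c ≈ 1.16 d; D_c ≈ 3.82 mg/L; x_c ≈ 15.8 km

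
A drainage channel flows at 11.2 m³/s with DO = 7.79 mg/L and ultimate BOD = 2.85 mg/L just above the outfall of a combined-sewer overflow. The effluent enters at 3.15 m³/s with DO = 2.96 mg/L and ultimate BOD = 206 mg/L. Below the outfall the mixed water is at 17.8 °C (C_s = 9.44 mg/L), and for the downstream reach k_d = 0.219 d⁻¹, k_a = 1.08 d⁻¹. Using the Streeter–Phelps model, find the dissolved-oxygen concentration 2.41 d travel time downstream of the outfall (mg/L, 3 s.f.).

Mixed DO = (11.2×7.79 + 3.15×2.96)/(11.2+3.15) = 96.57/14.35 = 6.730 mg/L.
Mixed L₀ = (11.2×2.85 + 3.15×206)/(14.35) = 680.8/14.35 = 47.44 mg/L.
Initial deficit D₀ = C_s − DO₀ = 9.44 − 6.730 = 2.710 mg/L.
D(2.41) = [0.219×47.44/(1.08−0.219)](e^(−0.219×2.41) − e^(−1.08×2.41)) + 2.710 e^(−1.08×2.41)
= 12.07 × (0.5899 − 0.07407) + 2.710 × 0.07407 = 6.426 mg/L.
DO = 9.44 − 6.426 = 3.014 mg/L.

DO ≈ 3.01 mg/L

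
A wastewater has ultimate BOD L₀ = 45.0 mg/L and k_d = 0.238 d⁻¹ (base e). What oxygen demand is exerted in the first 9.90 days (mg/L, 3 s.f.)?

y ≈ 40.7 mg/L

y_t = L₀(1 − e^(−k_d t)) = 45.0 × (1 − e^(−0.238×9.90))
= 45.0 × (1 − 0.09478) = 45.0 × 0.9052 = 40.73 mg/L.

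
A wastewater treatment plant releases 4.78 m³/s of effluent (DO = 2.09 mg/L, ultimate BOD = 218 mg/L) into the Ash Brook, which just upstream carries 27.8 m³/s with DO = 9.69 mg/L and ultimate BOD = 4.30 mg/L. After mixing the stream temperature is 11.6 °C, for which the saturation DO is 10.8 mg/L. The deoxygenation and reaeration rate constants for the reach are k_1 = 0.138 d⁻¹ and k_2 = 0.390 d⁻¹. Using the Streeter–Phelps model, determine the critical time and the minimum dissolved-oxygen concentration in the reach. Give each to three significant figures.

t_c ≈ 3.64 d; minimum DO ≈ 3.17 mg/L

Mixed DO = (27.8×9.69 + 4.78×2.09)/(27.8+4.78) = 279.4/32.58 = 8.575 mg/L.
Mixed L₀ = (27.8×4.30 + 4.78×218)/(32.58) = 1162/32.58 = 35.65 mg/L.
Initial deficit D₀ = C_s − DO₀ = 10.8 − 8.575 = 2.225 mg/L.
t_c = (1/0.2520) ln[(0.390/0.138)(1 − 2.225×0.2520/(0.138×35.65))] = 3.968 × ln(2.504) = 3.642 d.
D_c = (0.138/0.390) × 35.65 × e^(−0.138×3.642) = 0.3538 × 35.65 × 0.6049 = 7.632 mg/L.
Minimum DO = 10.8 − 7.632 = 3.168 mg/L.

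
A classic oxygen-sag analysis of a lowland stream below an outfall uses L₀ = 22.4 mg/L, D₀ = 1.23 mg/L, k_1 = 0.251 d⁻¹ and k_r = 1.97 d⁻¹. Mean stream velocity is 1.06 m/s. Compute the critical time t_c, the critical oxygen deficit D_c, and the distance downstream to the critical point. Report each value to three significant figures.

t_c ≈ 0.924 d; D_c ≈ 2.26 mg/L; x_c ≈ 84.6 km

At the critical point dD/dt = 0, so k_1 L₀ e^(−k_1 t) = k_r D. Substituting D(t) from the Streeter–Phelps equation and solving for t gives
t_c = ln[(k_r/k_1)(1 − D₀(k_r−k_1)/(k_1 L₀))] / (k_r−k_1).
Here k_r−k_1 = 1.719 d⁻¹ and 1 − D₀(k_r−k_1)/(k_1 L₀) = 1 − 1.23×1.719/(0.251×22.4) = 0.6239, so
t_c = ln(7.849 × 0.6239) / 1.719 = 1.589 / 1.719 = 0.9242 d.
L(t_c) = L₀ e^(−k_1 t_c) = 22.4 × 0.7930 = 17.76 mg/L, and at the critical point k_r D_c = k_1 L, so D_c = (0.251/1.97) × 17.76 = 2.263 mg/L.
x_c = v t_c = 1.06 m/s × 0.9242 d × 86400 s/d = 84640 m ≈ 84.6 km.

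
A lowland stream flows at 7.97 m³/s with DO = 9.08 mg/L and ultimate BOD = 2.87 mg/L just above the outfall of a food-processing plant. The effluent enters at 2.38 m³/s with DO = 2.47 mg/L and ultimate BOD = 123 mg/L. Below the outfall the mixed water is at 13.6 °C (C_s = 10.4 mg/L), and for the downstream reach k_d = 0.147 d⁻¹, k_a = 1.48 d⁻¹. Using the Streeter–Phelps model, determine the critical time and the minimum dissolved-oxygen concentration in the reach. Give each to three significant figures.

Mixed DO = (7.97×9.08 + 2.38×2.47)/(7.97+2.38) = 78.25/10.35 = 7.560 mg/L.
Mixed L₀ = (7.97×2.87 + 2.38×123)/(10.35) = 315.6/10.35 = 30.49 mg/L.
Initial deficit D₀ = C_s − DO₀ = 10.4 − 7.560 = 2.840 mg/L.
t_c = (1/1.333) ln[(1.48/0.147)(1 − 2.840×1.333/(0.147×30.49))] = 0.7502 × ln(1.565) = 0.3362 d.
D_c = (0.147/1.48) × 30.49 × e^(−0.147×0.3362) = 0.09932 × 30.49 × 0.9518 = 2.883 mg/L.
Minimum DO = 10.4 − 2.883 = 7.517 mg/L.

t_c ≈ 0.336 d; minimum DO ≈ 7.52 mg/L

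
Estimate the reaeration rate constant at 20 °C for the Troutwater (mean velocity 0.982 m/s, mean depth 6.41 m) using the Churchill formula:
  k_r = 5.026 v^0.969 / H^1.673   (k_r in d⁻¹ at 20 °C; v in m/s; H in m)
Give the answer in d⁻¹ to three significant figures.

k_r = 5.026 × 0.982^0.969 / 6.41^1.673 = 5.026 × 0.9826 / 22.38 = 0.2207 d⁻¹.

k_r ≈ 0.221 d⁻¹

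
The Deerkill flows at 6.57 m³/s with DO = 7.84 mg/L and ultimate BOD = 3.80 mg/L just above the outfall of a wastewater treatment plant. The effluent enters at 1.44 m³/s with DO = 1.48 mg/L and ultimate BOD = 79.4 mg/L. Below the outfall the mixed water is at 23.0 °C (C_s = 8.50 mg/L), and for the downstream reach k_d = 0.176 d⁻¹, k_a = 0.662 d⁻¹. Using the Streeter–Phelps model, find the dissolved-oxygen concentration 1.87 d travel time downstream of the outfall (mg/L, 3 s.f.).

Mixed DO = (6.57×7.84 + 1.44×1.48)/(6.57+1.44) = 53.64/8.010 = 6.697 mg/L.
Mixed L₀ = (6.57×3.80 + 1.44×79.4)/(8.010) = 139.3/8.010 = 17.39 mg/L.
Initial deficit D₀ = C_s − DO₀ = 8.50 − 6.697 = 1.803 mg/L.
D(1.87) = [0.176×17.39/(0.662−0.176)](e^(−0.176×1.87) − e^(−0.662×1.87)) + 1.803 e^(−0.662×1.87)
= 6.298 × (0.7196 − 0.2900) + 1.803 × 0.2900 = 3.228 mg/L.
DO = 8.50 − 3.228 = 5.272 mg/L.

DO ≈ 5.27 mg/L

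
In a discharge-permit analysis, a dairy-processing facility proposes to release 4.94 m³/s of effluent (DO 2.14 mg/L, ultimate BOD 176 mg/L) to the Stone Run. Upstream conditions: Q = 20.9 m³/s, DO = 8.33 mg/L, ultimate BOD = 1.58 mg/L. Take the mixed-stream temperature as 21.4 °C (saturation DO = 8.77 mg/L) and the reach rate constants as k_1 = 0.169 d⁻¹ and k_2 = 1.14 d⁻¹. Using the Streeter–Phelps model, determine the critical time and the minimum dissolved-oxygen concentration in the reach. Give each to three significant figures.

t_c ≈ 1.65 d; minimum DO ≈ 4.85 mg/L

Mixed DO = (20.9×8.33 + 4.94×2.14)/(20.9+4.94) = 184.7/25.84 = 7.147 mg/L.
Mixed L₀ = (20.9×1.58 + 4.94×176)/(25.84) = 902.5/25.84 = 34.93 mg/L.
Initial deficit D₀ = C_s − DO₀ = 8.77 − 7.147 = 1.623 mg/L.
t_c = (1/0.9710) ln[(1.14/0.169)(1 − 1.623×0.9710/(0.169×34.93))] = 1.030 × ln(4.944) = 1.646 d.
D_c = (0.169/1.14) × 34.93 × e^(−0.169×1.646) = 0.1482 × 34.93 × 0.7572 = 3.920 mg/L.
Minimum DO = 8.77 − 3.920 = 4.850 mg/L.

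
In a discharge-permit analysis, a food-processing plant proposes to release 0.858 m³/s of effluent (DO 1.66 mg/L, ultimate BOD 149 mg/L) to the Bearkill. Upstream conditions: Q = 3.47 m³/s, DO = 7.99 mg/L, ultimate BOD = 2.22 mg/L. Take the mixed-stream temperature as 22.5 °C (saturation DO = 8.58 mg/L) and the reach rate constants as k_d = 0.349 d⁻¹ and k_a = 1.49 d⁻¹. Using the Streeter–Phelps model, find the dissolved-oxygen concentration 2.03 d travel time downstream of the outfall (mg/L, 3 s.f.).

Mixed DO = (3.47×7.99 + 0.858×1.66)/(3.47+0.858) = 29.15/4.328 = 6.735 mg/L.
Mixed L₀ = (3.47×2.22 + 0.858×149)/(4.328) = 135.5/4.328 = 31.32 mg/L.
Initial deficit D₀ = C_s − DO₀ = 8.58 − 6.735 = 1.845 mg/L.
D(2.03) = [0.349×31.32/(1.49−0.349)](e^(−0.349×2.03) − e^(−1.49×2.03)) + 1.845 e^(−1.49×2.03)
= 9.579 × (0.4924 − 0.04857) + 1.845 × 0.04857 = 4.341 mg/L.
DO = 8.58 − 4.341 = 4.239 mg/L.

DO ≈ 4.24 mg/L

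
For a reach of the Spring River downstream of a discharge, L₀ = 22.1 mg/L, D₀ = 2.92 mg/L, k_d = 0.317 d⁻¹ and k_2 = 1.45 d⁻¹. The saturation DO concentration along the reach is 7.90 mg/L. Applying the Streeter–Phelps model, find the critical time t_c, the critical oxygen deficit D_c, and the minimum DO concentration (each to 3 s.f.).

t_c = [1/(k_2−k_d)] ln[(k_2/k_d)(1 − D₀(k_2−k_d)/(k_d L₀))]
= [1/(1.45−0.317)] ln[(1.45/0.317)(1 − 2.92×1.133/(0.317×22.1))]
= (1/1.133) ln[4.574 × 0.5278] = 0.8826 × ln(2.414) = 0.8826 × 0.8813 = 0.7779 d.
L(t_c) = L₀ e^(−k_d t_c) = 22.1 × 0.7815 = 17.27 mg/L, and at the critical point k_2 D_c = k_d L, so D_c = (0.317/1.45) × 17.27 = 3.776 mg/L.
Minimum DO = C_s − D_c = 7.90 − 3.776 = 4.124 mg/L.

t_c ≈ 0.778 d; D_c ≈ 3.78 mg/L; min DO ≈ 4.12 mg/L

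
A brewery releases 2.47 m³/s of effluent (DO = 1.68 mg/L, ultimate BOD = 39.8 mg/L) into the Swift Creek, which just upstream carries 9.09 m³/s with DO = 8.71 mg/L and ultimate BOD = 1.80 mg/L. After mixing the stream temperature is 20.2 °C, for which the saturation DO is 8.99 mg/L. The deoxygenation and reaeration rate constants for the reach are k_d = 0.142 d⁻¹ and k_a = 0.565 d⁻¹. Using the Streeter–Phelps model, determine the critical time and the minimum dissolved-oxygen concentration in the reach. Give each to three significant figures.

Mixed DO = (9.09×8.71 + 2.47×1.68)/(9.09+2.47) = 83.32/11.56 = 7.208 mg/L.
Mixed L₀ = (9.09×1.80 + 2.47×39.8)/(11.56) = 114.7/11.56 = 9.919 mg/L.
Initial deficit D₀ = C_s − DO₀ = 8.99 − 7.208 = 1.782 mg/L.
t_c = (1/0.4230) ln[(0.565/0.142)(1 − 1.782×0.4230/(0.142×9.919))] = 2.364 × ln(1.849) = 1.454 d.
D_c = (0.142/0.565) × 9.919 × e^(−0.142×1.454) = 0.2513 × 9.919 × 0.8135 = 2.028 mg/L.
Minimum DO = 8.99 − 2.028 = 6.962 mg/L.

t_c ≈ 1.45 d; minimum DO ≈ 6.96 mg/L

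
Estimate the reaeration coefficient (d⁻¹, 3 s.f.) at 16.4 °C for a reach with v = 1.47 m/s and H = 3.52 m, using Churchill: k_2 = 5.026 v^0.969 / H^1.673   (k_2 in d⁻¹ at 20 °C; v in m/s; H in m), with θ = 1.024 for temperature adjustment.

k_2 ≈ 0.816 d⁻¹

k_2(20) = 5.026 × 1.47^0.969 / 3.52^1.673 = 5.026 × 1.453 / 8.210 = 0.8892 d⁻¹.
k_2(16.4) = 0.8892 × 1.024^(16.4−20) = 0.8892 × 0.9182 = 0.8164 d⁻¹.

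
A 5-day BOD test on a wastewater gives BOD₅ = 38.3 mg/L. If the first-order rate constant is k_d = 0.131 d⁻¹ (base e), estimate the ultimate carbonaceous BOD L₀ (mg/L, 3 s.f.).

L₀ ≈ 79.7 mg/L

BOD₅ = L₀(1 − e^(−5k_d)) ⇒ L₀ = BOD₅ / (1 − e^(−5×0.131))
= 38.3 / (1 − 0.5194) = 38.3 / 0.4806 = 79.70 mg/L.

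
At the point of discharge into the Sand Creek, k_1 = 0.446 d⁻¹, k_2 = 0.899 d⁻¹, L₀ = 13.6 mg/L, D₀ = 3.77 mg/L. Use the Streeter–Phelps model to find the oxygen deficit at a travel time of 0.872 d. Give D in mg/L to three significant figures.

k_1 L₀/(k_2−k_1) = 0.446×13.6/(0.899−0.446) = 6.066/0.4530 = 13.39 mg/L.
e^(−k_1 t) = e^(−0.446×0.8720) = 0.6778; e^(−k_2 t) = e^(−0.899×0.8720) = 0.4566.
D = 13.39 × (0.6778 − 0.4566) + 3.77 × 0.4566 = 2.962 + 1.721 = 4.683 mg/L.

D ≈ 4.68 mg/L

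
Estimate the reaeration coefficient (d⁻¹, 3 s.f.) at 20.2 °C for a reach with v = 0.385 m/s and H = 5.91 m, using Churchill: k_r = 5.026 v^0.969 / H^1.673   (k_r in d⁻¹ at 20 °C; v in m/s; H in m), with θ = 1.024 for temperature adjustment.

k_r ≈ 0.103 d⁻¹

k_r(20) = 5.026 × 0.385^0.969 / 5.91^1.673 = 5.026 × 0.3966 / 19.54 = 0.1020 d⁻¹.
k_r(20.2) = 0.1020 × 1.024^(20.2−20) = 0.1020 × 1.005 = 0.1025 d⁻¹.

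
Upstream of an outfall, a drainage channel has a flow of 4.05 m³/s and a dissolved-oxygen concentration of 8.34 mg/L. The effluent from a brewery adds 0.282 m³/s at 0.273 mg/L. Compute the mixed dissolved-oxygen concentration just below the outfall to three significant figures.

7.81 mg/L

Flow-weighted mixing: C = (Q_r C_r + Q_w C_w)/(Q_r + Q_w)
= (4.05×8.34 + 0.282×0.273)/(4.05 + 0.282) = 33.85/4.332 = 7.815 mg/L.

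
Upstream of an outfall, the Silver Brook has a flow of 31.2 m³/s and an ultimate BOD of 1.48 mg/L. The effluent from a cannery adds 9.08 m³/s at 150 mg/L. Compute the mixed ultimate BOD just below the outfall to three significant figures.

Flow-weighted mixing: C = (Q_r C_r + Q_w C_w)/(Q_r + Q_w)
= (31.2×1.48 + 9.08×150)/(31.2 + 9.08) = 1408/40.28 = 34.96 mg/L.

35.0 mg/L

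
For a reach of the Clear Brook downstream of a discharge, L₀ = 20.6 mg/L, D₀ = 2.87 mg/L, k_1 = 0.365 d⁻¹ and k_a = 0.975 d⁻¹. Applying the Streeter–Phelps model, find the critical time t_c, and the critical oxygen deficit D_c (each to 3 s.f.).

t_c ≈ 1.18 d; D_c ≈ 5.02 mg/L

With k_a/k_1 = 2.671 and 1 − D₀(k_a−k_1)/(k_1 L₀) = 0.7672,
t_c = ln(2.671 × 0.7672) / (0.975 − 0.365) = ln(2.049) / 0.6100 = 0.7175/0.6100 = 1.176 d.
D_c = (k_1/k_a) L₀ e^(−k_1 t_c) = (0.365/0.975) × 20.6 × e^(−0.365×1.176) = 0.3744 × 20.6 × 0.6510 = 5.020 mg/L.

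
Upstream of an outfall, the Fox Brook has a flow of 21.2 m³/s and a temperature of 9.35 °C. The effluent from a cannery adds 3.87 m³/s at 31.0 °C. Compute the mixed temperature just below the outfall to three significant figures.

12.7 °C

Flow-weighted mixing: C = (Q_r C_r + Q_w C_w)/(Q_r + Q_w)
= (21.2×9.35 + 3.87×31.0)/(21.2 + 3.87) = 318.2/25.07 = 12.69 °C.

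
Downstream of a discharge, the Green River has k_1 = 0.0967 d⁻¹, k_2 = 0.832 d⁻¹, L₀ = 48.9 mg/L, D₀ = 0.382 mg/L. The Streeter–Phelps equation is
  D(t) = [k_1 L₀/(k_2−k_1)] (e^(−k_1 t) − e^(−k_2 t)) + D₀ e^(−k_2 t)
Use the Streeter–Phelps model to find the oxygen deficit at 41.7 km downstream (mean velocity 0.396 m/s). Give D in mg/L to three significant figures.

D ≈ 3.52 mg/L

Travel time t = x/v = 41.7 km / (0.396 m/s) = 41700 m / 0.396 m/s = 105300 s = 1.219 d.
k_1 L₀/(k_2−k_1) = 0.0967×48.9/(0.832−0.0967) = 4.729/0.7353 = 6.431 mg/L.
e^(−k_1 t) = e^(−0.0967×1.219) = 0.8888; e^(−k_2 t) = e^(−0.832×1.219) = 0.3628.
D = 6.431 × (0.8888 − 0.3628) + 0.382 × 0.3628 = 3.383 + 0.1386 = 3.522 mg/L.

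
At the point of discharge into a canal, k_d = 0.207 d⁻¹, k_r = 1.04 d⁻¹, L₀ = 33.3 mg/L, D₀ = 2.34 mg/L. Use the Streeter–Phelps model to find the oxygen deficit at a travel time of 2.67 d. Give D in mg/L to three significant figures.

k_d L₀/(k_r−k_d) = 0.207×33.3/(1.04−0.207) = 6.893/0.8330 = 8.275 mg/L.
e^(−k_d t) = e^(−0.207×2.670) = 0.5754; e^(−k_r t) = e^(−1.04×2.670) = 0.06224.
D = 8.275 × (0.5754 − 0.06224) + 2.34 × 0.06224 = 4.246 + 0.1456 = 4.392 mg/L.

D ≈ 4.39 mg/L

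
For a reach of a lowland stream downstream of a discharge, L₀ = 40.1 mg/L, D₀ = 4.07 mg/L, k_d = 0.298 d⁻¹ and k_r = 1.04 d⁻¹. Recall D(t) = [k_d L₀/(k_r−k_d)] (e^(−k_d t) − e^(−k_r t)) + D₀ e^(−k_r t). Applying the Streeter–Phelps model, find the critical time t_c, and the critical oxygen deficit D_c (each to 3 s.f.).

t_c ≈ 1.29 d; D_c ≈ 7.82 mg/L

t_c = [1/(k_r−k_d)] ln[(k_r/k_d)(1 − D₀(k_r−k_d)/(k_d L₀))]
= [1/(1.04−0.298)] ln[(1.04/0.298)(1 − 4.07×0.7420/(0.298×40.1))]
= (1/0.7420) ln[3.490 × 0.7473] = 1.348 × ln(2.608) = 1.348 × 0.9586 = 1.292 d.
D_c = (k_d/k_r) L₀ e^(−k_d t_c) = (0.298/1.04) × 40.1 × e^(−0.298×1.292) = 0.2865 × 40.1 × 0.6805 = 7.819 mg/L.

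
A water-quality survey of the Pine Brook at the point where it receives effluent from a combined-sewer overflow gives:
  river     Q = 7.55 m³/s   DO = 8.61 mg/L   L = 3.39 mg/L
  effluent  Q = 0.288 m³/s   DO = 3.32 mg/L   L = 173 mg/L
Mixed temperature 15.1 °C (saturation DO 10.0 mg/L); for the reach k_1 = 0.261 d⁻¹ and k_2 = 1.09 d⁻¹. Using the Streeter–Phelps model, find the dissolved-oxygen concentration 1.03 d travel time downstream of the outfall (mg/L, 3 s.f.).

DO ≈ 8.15 mg/L

Mixed DO = (7.55×8.61 + 0.288×3.32)/(7.55+0.288) = 65.96/7.838 = 8.416 mg/L.
Mixed L₀ = (7.55×3.39 + 0.288×173)/(7.838) = 75.42/7.838 = 9.622 mg/L.
Initial deficit D₀ = C_s − DO₀ = 10.0 − 8.416 = 1.584 mg/L.
D(1.03) = [0.261×9.622/(1.09−0.261)](e^(−0.261×1.03) − e^(−1.09×1.03)) + 1.584 e^(−1.09×1.03)
= 3.029 × (0.7643 − 0.3254) + 1.584 × 0.3254 = 1.845 mg/L.
DO = 10.0 − 1.845 = 8.155 mg/L.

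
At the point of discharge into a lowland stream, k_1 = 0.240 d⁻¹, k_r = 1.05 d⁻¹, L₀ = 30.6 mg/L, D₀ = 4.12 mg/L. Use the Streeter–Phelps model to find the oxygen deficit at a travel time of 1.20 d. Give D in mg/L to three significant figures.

D ≈ 5.39 mg/L

k_1 L₀/(k_r−k_1) = 0.240×30.6/(1.05−0.240) = 7.344/0.8100 = 9.067 mg/L.
e^(−k_1 t) = e^(−0.240×1.200) = 0.7498; e^(−k_r t) = e^(−1.05×1.200) = 0.2837.
D = 9.067 × (0.7498 − 0.2837) + 4.12 × 0.2837 = 4.226 + 1.169 = 5.395 mg/L.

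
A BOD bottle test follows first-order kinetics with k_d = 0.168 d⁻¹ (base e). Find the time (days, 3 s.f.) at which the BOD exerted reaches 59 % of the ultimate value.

y/L₀ = 1 − e^(−k_d t) = 0.59 ⇒ e^(−k_d t) = 0.410
t = −ln(0.410) / 0.168 = 0.8916 / 0.168 = 5.307 d.

t ≈ 5.31 d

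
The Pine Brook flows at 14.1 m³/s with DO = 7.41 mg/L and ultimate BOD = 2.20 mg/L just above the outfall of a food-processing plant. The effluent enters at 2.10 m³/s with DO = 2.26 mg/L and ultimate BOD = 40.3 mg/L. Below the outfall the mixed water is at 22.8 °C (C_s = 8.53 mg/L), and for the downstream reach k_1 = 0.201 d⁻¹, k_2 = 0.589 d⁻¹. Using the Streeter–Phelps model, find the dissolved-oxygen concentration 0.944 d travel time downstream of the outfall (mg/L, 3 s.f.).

DO ≈ 6.57 mg/L

Mixed DO = (14.1×7.41 + 2.10×2.26)/(14.1+2.10) = 109.2/16.20 = 6.742 mg/L.
Mixed L₀ = (14.1×2.20 + 2.10×40.3)/(16.20) = 115.7/16.20 = 7.139 mg/L.
Initial deficit D₀ = C_s − DO₀ = 8.53 − 6.742 = 1.788 mg/L.
D(0.944) = [0.201×7.139/(0.589−0.201)](e^(−0.201×0.944) − e^(−0.589×0.944)) + 1.788 e^(−0.589×0.944)
= 3.698 × (0.8272 − 0.5735) + 1.788 × 0.5735 = 1.963 mg/L.
DO = 8.53 − 1.963 = 6.567 mg/L.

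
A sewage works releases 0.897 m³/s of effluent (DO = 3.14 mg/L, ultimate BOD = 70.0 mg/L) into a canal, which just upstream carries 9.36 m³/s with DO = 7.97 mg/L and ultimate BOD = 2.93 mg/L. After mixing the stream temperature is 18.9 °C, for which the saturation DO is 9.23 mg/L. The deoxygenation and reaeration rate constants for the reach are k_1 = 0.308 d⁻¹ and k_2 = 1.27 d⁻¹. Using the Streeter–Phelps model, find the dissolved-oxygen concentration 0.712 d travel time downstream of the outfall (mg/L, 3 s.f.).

Mixed DO = (9.36×7.97 + 0.897×3.14)/(9.36+0.897) = 77.42/10.26 = 7.548 mg/L.
Mixed L₀ = (9.36×2.93 + 0.897×70.0)/(10.26) = 90.21/10.26 = 8.795 mg/L.
Initial deficit D₀ = C_s − DO₀ = 9.23 − 7.548 = 1.682 mg/L.
D(0.712) = [0.308×8.795/(1.27−0.308)](e^(−0.308×0.712) − e^(−1.27×0.712)) + 1.682 e^(−1.27×0.712)
= 2.816 × (0.8031 − 0.4048) + 1.682 × 0.4048 = 1.803 mg/L.
DO = 9.23 − 1.803 = 7.427 mg/L.

DO ≈ 7.43 mg/L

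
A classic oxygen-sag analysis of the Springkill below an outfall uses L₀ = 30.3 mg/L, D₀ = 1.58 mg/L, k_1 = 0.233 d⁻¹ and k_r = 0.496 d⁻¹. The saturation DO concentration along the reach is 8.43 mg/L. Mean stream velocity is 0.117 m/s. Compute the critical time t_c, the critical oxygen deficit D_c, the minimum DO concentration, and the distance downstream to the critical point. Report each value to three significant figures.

At the critical point dD/dt = 0, so k_1 L₀ e^(−k_1 t) = k_r D. Substituting D(t) from the Streeter–Phelps equation and solving for t gives
t_c = ln[(k_r/k_1)(1 − D₀(k_r−k_1)/(k_1 L₀))] / (k_r−k_1).
Here k_r−k_1 = 0.2630 d⁻¹ and 1 − D₀(k_r−k_1)/(k_1 L₀) = 1 − 1.58×0.2630/(0.233×30.3) = 0.9411, so
t_c = ln(2.129 × 0.9411) / 0.2630 = 0.6949 / 0.2630 = 2.642 d.
L(t_c) = L₀ e^(−k_1 t_c) = 30.3 × 0.5403 = 16.37 mg/L, and at the critical point k_r D_c = k_1 L, so D_c = (0.233/0.496) × 16.37 = 7.691 mg/L.
Minimum DO = C_s − D_c = 8.43 − 7.691 = 0.7394 mg/L.
x_c = v t_c = 0.117 m/s × 2.642 d × 86400 s/d = 26710 m ≈ 26.7 km.

t_c ≈ 2.64 d; D_c ≈ 7.69 mg/L; min DO ≈ 0.739 mg/L; x_c ≈ 26.7 km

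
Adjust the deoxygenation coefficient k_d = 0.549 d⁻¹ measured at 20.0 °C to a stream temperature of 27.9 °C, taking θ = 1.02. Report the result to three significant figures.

k_d(T₂) = k_d(T₁) · θ^(T₂−T₁) = 0.549 × 1.02^(27.9−20.0)
= 0.549 × 1.02^7.90 = 0.549 × 1.169 = 0.6420 d⁻¹.

k_d ≈ 0.642 d⁻¹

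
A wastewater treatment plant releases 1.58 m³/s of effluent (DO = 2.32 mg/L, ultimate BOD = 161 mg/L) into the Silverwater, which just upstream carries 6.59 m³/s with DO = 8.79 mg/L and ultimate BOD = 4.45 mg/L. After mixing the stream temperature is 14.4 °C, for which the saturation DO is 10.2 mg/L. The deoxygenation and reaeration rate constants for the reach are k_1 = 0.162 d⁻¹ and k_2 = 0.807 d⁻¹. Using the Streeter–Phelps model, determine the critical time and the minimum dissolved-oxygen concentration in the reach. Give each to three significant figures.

Mixed DO = (6.59×8.79 + 1.58×2.32)/(6.59+1.58) = 61.59/8.170 = 7.539 mg/L.
Mixed L₀ = (6.59×4.45 + 1.58×161)/(8.170) = 283.7/8.170 = 34.73 mg/L.
Initial deficit D₀ = C_s − DO₀ = 10.2 − 7.539 = 2.661 mg/L.
t_c = (1/0.6450) ln[(0.807/0.162)(1 − 2.661×0.6450/(0.162×34.73))] = 1.550 × ln(3.461) = 1.925 d.
D_c = (0.162/0.807) × 34.73 × e^(−0.162×1.925) = 0.2007 × 34.73 × 0.7321 = 5.103 mg/L.
Minimum DO = 10.2 − 5.103 = 5.097 mg/L.

t_c ≈ 1.93 d; minimum DO ≈ 5.10 mg/L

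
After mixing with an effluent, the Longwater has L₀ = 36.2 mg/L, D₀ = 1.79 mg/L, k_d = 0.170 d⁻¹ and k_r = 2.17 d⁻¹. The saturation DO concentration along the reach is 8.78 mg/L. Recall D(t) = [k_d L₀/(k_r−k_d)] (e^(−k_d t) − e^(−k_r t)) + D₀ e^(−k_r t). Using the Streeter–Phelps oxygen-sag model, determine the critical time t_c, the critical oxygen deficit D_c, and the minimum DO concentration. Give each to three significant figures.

t_c = [1/(k_r−k_d)] ln[(k_r/k_d)(1 − D₀(k_r−k_d)/(k_d L₀))]
= [1/(2.17−0.170)] ln[(2.17/0.170)(1 − 1.79×2.000/(0.170×36.2))]
= (1/2.000) ln[12.76 × 0.4183] = 0.5000 × ln(5.339) = 0.5000 × 1.675 = 0.8375 d.
D_c = (k_d/k_r) L₀ e^(−k_d t_c) = (0.170/2.17) × 36.2 × e^(−0.170×0.8375) = 0.07834 × 36.2 × 0.8673 = 2.460 mg/L.
Minimum DO = C_s − D_c = 8.78 − 2.460 = 6.320 mg/L.

t_c ≈ 0.838 d; D_c ≈ 2.46 mg/L; min DO ≈ 6.32 mg/L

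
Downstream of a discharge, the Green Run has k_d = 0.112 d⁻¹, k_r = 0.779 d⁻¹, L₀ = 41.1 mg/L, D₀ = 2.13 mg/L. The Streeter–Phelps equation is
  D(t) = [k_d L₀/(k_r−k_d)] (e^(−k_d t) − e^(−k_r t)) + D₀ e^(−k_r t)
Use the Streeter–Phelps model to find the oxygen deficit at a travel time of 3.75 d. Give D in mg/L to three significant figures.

D ≈ 4.28 mg/L

k_d L₀/(k_r−k_d) = 0.112×41.1/(0.779−0.112) = 4.603/0.6670 = 6.901 mg/L.
e^(−k_d t) = e^(−0.112×3.750) = 0.6570; e^(−k_r t) = e^(−0.779×3.750) = 0.05387.
D = 6.901 × (0.6570 − 0.05387) + 2.13 × 0.05387 = 4.163 + 0.1147 = 4.277 mg/L.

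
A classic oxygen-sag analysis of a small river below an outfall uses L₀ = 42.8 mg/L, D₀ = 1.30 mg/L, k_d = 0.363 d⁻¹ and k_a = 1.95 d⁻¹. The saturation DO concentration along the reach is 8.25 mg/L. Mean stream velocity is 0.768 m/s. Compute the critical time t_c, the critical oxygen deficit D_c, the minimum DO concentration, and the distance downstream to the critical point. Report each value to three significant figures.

t_c ≈ 0.970 d; D_c ≈ 5.60 mg/L; min DO ≈ 2.65 mg/L; x_c ≈ 64.3 km

With k_a/k_d = 5.372 and 1 − D₀(k_a−k_d)/(k_d L₀) = 0.8672,
t_c = ln(5.372 × 0.8672) / (1.95 − 0.363) = ln(4.659) / 1.587 = 1.539/1.587 = 0.9696 d.
D_c = (k_d/k_a) L₀ e^(−k_d t_c) = (0.363/1.95) × 42.8 × e^(−0.363×0.9696) = 0.1862 × 42.8 × 0.7033 = 5.604 mg/L.
Minimum DO = C_s − D_c = 8.25 − 5.604 = 2.646 mg/L.
x_c = v t_c = 0.768 m/s × 0.9696 d × 86400 s/d = 64340 m ≈ 64.3 km.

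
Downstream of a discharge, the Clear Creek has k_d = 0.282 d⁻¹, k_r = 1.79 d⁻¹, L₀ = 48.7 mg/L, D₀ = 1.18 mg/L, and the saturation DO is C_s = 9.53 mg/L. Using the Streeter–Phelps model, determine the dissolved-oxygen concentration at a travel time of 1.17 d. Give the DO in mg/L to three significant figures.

DO ≈ 3.96 mg/L

k_d L₀/(k_r−k_d) = 0.282×48.7/(1.79−0.282) = 13.73/1.508 = 9.107 mg/L.
e^(−k_d t) = e^(−0.282×1.170) = 0.7190; e^(−k_r t) = e^(−1.79×1.170) = 0.1232.
D = 9.107 × (0.7190 − 0.1232) + 1.18 × 0.1232 = 5.426 + 0.1453 = 5.571 mg/L.
DO = C_s − D = 9.53 − 5.571 = 3.959 mg/L.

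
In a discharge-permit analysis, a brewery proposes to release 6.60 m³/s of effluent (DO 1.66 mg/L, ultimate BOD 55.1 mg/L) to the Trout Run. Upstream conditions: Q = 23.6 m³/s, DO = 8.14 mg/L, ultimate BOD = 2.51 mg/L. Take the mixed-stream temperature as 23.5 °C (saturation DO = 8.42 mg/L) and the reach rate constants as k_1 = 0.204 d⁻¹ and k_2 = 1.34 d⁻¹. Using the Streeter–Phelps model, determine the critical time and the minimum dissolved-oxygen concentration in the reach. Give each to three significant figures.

t_c ≈ 0.669 d; minimum DO ≈ 6.56 mg/L

Mixed DO = (23.6×8.14 + 6.60×1.66)/(23.6+6.60) = 203.1/30.20 = 6.724 mg/L.
Mixed L₀ = (23.6×2.51 + 6.60×55.1)/(30.20) = 422.9/30.20 = 14.00 mg/L.
Initial deficit D₀ = C_s − DO₀ = 8.42 − 6.724 = 1.696 mg/L.
t_c = (1/1.136) ln[(1.34/0.204)(1 − 1.696×1.136/(0.204×14.00))] = 0.8803 × ln(2.138) = 0.6689 d.
D_c = (0.204/1.34) × 14.00 × e^(−0.204×0.6689) = 0.1522 × 14.00 × 0.8724 = 1.860 mg/L.
Minimum DO = 8.42 − 1.860 = 6.560 mg/L.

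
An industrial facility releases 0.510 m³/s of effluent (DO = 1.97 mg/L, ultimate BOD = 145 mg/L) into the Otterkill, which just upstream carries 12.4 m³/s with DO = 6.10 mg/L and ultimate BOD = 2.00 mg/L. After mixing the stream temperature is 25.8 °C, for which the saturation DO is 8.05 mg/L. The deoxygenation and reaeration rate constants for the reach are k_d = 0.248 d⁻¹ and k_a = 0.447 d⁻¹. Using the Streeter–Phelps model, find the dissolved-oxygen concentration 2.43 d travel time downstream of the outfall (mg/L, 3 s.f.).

Mixed DO = (12.4×6.10 + 0.510×1.97)/(12.4+0.510) = 76.64/12.91 = 5.937 mg/L.
Mixed L₀ = (12.4×2.00 + 0.510×145)/(12.91) = 98.75/12.91 = 7.649 mg/L.
Initial deficit D₀ = C_s − DO₀ = 8.05 − 5.937 = 2.113 mg/L.
D(2.43) = [0.248×7.649/(0.447−0.248)](e^(−0.248×2.43) − e^(−0.447×2.43)) + 2.113 e^(−0.447×2.43)
= 9.533 × (0.5474 − 0.3375) + 2.113 × 0.3375 = 2.714 mg/L.
DO = 8.05 − 2.714 = 5.336 mg/L.

DO ≈ 5.34 mg/L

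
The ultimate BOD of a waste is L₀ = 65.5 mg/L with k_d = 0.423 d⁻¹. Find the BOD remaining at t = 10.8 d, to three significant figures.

L_t = L₀ e^(−k_d t) = 65.5 × e^(−0.423×10.8) = 65.5 × 0.01037 = 0.6795 mg/L.

L ≈ 0.680 mg/L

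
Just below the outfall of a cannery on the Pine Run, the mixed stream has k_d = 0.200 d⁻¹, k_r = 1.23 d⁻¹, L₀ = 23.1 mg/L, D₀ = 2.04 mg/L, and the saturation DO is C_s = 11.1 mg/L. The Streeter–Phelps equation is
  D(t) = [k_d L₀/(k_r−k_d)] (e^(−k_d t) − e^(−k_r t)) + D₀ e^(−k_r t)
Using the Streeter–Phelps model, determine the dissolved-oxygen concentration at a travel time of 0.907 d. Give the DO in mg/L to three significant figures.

k_d L₀/(k_r−k_d) = 0.200×23.1/(1.23−0.200) = 4.620/1.030 = 4.485 mg/L.
e^(−k_d t) = e^(−0.200×0.9070) = 0.8341; e^(−k_r t) = e^(−1.23×0.9070) = 0.3277.
D = 4.485 × (0.8341 − 0.3277) + 2.04 × 0.3277 = 2.271 + 0.6685 = 2.940 mg/L.
DO = C_s − D = 11.1 − 2.940 = 8.160 mg/L.

DO ≈ 8.16 mg/L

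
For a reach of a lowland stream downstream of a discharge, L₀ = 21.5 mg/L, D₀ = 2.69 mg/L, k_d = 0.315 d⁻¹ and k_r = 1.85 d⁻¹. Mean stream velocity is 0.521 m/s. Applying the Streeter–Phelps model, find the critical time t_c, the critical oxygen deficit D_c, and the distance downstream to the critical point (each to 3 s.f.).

t_c ≈ 0.540 d; D_c ≈ 3.09 mg/L; x_c ≈ 24.3 km

t_c = [1/(k_r−k_d)] ln[(k_r/k_d)(1 − D₀(k_r−k_d)/(k_d L₀))]
= [1/(1.85−0.315)] ln[(1.85/0.315)(1 − 2.69×1.535/(0.315×21.5))]
= (1/1.535) ln[5.873 × 0.3903] = 0.6515 × ln(2.292) = 0.6515 × 0.8295 = 0.5404 d.
D_c = (k_d/k_r) L₀ e^(−k_d t_c) = (0.315/1.85) × 21.5 × e^(−0.315×0.5404) = 0.1703 × 21.5 × 0.8435 = 3.088 mg/L.
x_c = v t_c = 0.521 m/s × 0.5404 d × 86400 s/d = 24330 m ≈ 24.3 km.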